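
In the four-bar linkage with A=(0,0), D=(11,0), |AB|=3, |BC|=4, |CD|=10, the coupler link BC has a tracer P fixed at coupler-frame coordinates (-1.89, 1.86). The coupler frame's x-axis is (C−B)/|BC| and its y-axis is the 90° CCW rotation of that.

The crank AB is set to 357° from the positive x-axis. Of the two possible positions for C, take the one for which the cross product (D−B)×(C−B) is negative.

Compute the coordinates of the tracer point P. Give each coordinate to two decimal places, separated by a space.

5.33 1.11

A=(0,0), D=(11.00,0)
B = A + 3.00·(cos357°, sin357°) = (2.9959, -0.1570)
|BD| = 8.0057
circle(B,4.00) ∩ circle(D,10.00): a=-1.2435, h=3.8018
  candidates: C₊=(1.6781,3.6197) cross=30.436; C₋=(1.8272,-3.9825) cross=-30.436
  mode - wants cross < 0 → take C=(1.8272,-3.9825) (cross=-30.436)
ex = (C−B)/|BC| = (-0.2922,-0.9564); ey = (0.9564,-0.2922)
P = B + -1.89·ex + 1.86·ey = (5.3269,1.1071)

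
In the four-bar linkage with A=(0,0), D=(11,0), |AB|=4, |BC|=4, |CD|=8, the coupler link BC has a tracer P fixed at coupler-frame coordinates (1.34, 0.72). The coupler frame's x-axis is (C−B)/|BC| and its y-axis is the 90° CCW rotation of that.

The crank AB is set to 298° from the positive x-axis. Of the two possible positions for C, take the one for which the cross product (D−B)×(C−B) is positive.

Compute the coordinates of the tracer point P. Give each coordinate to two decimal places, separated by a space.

1.56 -2.04

A=(0,0), D=(11.00,0)
B = A + 4.00·(cos298°, sin298°) = (1.8779, -3.5318)
|BD| = 9.7819
circle(B,4.00) ∩ circle(D,8.00): a=2.4375, h=3.1715
  candidates: C₊=(3.0058,0.3059) cross=31.024; C₋=(5.2960,-5.6093) cross=-31.024
  mode + wants cross > 0 → take C=(3.0058,0.3059) (cross=31.024)
ex = (C−B)/|BC| = (0.2820,0.9594); ey = (-0.9594,0.2820)
P = B + 1.34·ex + 0.72·ey = (1.5650,-2.0431)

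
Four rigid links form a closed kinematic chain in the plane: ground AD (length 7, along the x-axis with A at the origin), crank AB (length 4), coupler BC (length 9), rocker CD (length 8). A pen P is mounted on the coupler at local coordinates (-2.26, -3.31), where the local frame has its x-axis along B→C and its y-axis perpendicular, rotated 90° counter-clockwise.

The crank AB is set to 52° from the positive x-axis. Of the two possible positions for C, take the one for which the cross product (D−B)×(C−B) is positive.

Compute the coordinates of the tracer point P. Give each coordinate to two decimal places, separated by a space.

1.93 -0.82

A=(0,0), D=(7.00,0)
B = A + 4.00·(cos52°, sin52°) = (2.4626, 3.1520)
|BD| = 5.5248
circle(B,9.00) ∩ circle(D,8.00): a=4.3009, h=7.9058
  candidates: C₊=(10.5054,7.1911) cross=43.678; C₋=(1.4844,-5.7946) cross=-43.678
  mode + wants cross > 0 → take C=(10.5054,7.1911) (cross=43.678)
ex = (C−B)/|BC| = (0.8936,0.4488); ey = (-0.4488,0.8936)
P = B + -2.26·ex + -3.31·ey = (1.9285,-0.8202)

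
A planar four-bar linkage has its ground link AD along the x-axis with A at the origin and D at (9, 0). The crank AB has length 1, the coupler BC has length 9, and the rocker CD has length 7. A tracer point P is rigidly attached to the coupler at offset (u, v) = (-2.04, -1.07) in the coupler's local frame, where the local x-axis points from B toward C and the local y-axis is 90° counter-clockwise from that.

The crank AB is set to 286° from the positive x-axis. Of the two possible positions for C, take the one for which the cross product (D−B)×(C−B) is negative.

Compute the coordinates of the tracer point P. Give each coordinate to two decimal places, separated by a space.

-1.97 -0.47

A=(0,0), D=(9.00,0)
B = A + 1.00·(cos286°, sin286°) = (0.2756, -0.9613)
|BD| = 8.7772
circle(B,9.00) ∩ circle(D,7.00): a=6.2115, h=6.5129
  candidates: C₊=(5.7365,6.1927) cross=57.164; C₋=(7.1630,-6.7547) cross=-57.164
  mode - wants cross < 0 → take C=(7.1630,-6.7547) (cross=-57.164)
ex = (C−B)/|BC| = (0.7653,-0.6437); ey = (0.6437,0.7653)
P = B + -2.04·ex + -1.07·ey = (-1.9743,-0.4669)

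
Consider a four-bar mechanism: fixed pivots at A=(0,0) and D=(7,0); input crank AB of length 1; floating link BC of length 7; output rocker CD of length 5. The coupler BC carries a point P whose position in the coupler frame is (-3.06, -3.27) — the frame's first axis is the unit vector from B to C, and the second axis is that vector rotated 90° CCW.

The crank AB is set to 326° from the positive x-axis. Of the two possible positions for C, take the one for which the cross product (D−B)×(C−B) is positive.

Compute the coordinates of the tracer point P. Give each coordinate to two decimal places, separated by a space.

A=(0,0), D=(7.00,0)
B = A + 1.00·(cos326°, sin326°) = (0.8290, -0.5592)
|BD| = 6.1962
circle(B,7.00) ∩ circle(D,5.00): a=5.0348, h=4.8632
  candidates: C₊=(5.4044,4.7386) cross=30.134; C₋=(6.2822,-4.9482) cross=-30.134
  mode + wants cross > 0 → take C=(5.4044,4.7386) (cross=30.134)
ex = (C−B)/|BC| = (0.6536,0.7568); ey = (-0.7568,0.6536)
P = B + -3.06·ex + -3.27·ey = (1.3038,-5.0124)

1.30 -5.01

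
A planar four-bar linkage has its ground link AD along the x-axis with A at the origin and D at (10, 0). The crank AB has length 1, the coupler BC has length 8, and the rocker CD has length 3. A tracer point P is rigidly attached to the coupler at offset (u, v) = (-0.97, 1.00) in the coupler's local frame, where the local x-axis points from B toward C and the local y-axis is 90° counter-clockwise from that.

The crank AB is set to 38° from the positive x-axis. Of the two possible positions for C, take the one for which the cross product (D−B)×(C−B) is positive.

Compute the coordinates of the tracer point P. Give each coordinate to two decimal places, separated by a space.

-0.40 1.34

A=(0,0), D=(10.00,0)
B = A + 1.00·(cos38°, sin38°) = (0.7880, 0.6157)
|BD| = 9.2325
circle(B,8.00) ∩ circle(D,3.00): a=7.5949, h=2.5136
  candidates: C₊=(8.5336,2.6172) cross=23.207; C₋=(8.1984,-2.3988) cross=-23.207
  mode + wants cross > 0 → take C=(8.5336,2.6172) (cross=23.207)
ex = (C−B)/|BC| = (0.9682,0.2502); ey = (-0.2502,0.9682)
P = B + -0.97·ex + 1.00·ey = (-0.4013,1.3412)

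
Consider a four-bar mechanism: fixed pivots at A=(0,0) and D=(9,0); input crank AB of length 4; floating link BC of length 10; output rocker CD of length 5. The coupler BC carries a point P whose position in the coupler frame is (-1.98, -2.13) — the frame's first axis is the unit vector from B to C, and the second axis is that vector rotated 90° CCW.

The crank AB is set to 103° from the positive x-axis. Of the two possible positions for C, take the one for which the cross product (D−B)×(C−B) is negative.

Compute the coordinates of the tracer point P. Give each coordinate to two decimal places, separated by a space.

A=(0,0), D=(9.00,0)
B = A + 4.00·(cos103°, sin103°) = (-0.8998, 3.8975)
|BD| = 10.6394
circle(B,10.00) ∩ circle(D,5.00): a=8.8443, h=4.6667
  candidates: C₊=(9.0392,4.9998) cross=49.650; C₋=(5.6202,-3.6847) cross=-49.650
  mode - wants cross < 0 → take C=(5.6202,-3.6847) (cross=-49.650)
ex = (C−B)/|BC| = (0.6520,-0.7582); ey = (0.7582,0.6520)
P = B + -1.98·ex + -2.13·ey = (-3.8058,4.0100)

-3.81 4.01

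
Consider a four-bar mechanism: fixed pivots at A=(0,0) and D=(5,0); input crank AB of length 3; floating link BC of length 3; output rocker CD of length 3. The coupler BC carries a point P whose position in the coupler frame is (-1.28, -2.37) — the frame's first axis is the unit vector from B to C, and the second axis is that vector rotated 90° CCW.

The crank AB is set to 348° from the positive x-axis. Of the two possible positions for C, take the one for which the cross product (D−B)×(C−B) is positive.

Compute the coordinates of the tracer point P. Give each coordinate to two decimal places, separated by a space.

A=(0,0), D=(5.00,0)
B = A + 3.00·(cos348°, sin348°) = (2.9344, -0.6237)
|BD| = 2.1577
circle(B,3.00) ∩ circle(D,3.00): a=1.0788, h=2.7993
  candidates: C₊=(3.1580,2.3679) cross=6.040; C₋=(4.7764,-2.9917) cross=-6.040
  mode + wants cross > 0 → take C=(3.1580,2.3679) (cross=6.040)
ex = (C−B)/|BC| = (0.0745,0.9972); ey = (-0.9972,0.0745)
P = B + -1.28·ex + -2.37·ey = (5.2025,-2.0768)

5.20 -2.08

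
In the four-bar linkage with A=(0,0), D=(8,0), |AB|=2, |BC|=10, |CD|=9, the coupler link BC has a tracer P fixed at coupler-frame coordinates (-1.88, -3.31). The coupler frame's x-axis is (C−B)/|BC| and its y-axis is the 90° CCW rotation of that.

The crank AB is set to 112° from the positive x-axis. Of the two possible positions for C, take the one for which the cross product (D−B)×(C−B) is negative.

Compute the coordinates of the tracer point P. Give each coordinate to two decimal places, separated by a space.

-4.52 2.38

A=(0,0), D=(8.00,0)
B = A + 2.00·(cos112°, sin112°) = (-0.7492, 1.8544)
|BD| = 8.9436
circle(B,10.00) ∩ circle(D,9.00): a=5.5340, h=8.3292
  candidates: C₊=(6.3915,8.8551) cross=74.492; C₋=(2.9376,-7.4412) cross=-74.492
  mode - wants cross < 0 → take C=(2.9376,-7.4412) (cross=-74.492)
ex = (C−B)/|BC| = (0.3687,-0.9296); ey = (0.9296,0.3687)
P = B + -1.88·ex + -3.31·ey = (-4.5192,2.3816)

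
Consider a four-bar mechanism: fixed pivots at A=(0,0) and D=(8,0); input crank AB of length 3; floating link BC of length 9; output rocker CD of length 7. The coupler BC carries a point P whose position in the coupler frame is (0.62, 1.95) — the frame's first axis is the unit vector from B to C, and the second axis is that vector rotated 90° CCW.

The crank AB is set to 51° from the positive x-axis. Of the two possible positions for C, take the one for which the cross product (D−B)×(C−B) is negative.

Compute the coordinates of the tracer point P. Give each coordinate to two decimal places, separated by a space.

A=(0,0), D=(8.00,0)
B = A + 3.00·(cos51°, sin51°) = (1.8880, 2.3314)
|BD| = 6.5416
circle(B,9.00) ∩ circle(D,7.00): a=5.7167, h=6.9512
  candidates: C₊=(9.7067,6.7888) cross=45.472; C₋=(4.7518,-6.2008) cross=-45.472
  mode - wants cross < 0 → take C=(4.7518,-6.2008) (cross=-45.472)
ex = (C−B)/|BC| = (0.3182,-0.9480); ey = (0.9480,0.3182)
P = B + 0.62·ex + 1.95·ey = (3.9339,2.3642)

3.93 2.36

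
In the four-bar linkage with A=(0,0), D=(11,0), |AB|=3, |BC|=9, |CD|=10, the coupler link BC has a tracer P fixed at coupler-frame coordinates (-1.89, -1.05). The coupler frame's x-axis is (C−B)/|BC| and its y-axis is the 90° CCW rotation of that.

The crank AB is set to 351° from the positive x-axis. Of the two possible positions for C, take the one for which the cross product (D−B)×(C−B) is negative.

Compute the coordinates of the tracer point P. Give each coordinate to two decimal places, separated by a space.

A=(0,0), D=(11.00,0)
B = A + 3.00·(cos351°, sin351°) = (2.9631, -0.4693)
|BD| = 8.0506
circle(B,9.00) ∩ circle(D,10.00): a=2.8453, h=8.5384
  candidates: C₊=(5.3058,8.2204) cross=68.740; C₋=(6.3012,-8.8273) cross=-68.740
  mode - wants cross < 0 → take C=(6.3012,-8.8273) (cross=-68.740)
ex = (C−B)/|BC| = (0.3709,-0.9287); ey = (0.9287,0.3709)
P = B + -1.89·ex + -1.05·ey = (1.2869,0.8964)

1.29 0.90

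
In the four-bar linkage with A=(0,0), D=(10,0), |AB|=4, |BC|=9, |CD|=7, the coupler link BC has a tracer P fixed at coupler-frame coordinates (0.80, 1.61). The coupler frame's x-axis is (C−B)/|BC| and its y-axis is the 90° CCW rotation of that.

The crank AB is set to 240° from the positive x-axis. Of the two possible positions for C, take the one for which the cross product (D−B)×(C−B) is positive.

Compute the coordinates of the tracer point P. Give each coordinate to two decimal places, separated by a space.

A=(0,0), D=(10.00,0)
B = A + 4.00·(cos240°, sin240°) = (-2.0000, -3.4641)
|BD| = 12.4900
circle(B,9.00) ∩ circle(D,7.00): a=7.5260, h=4.9355
  candidates: C₊=(3.8619,3.3651) cross=61.644; C₋=(6.5996,-6.1186) cross=-61.644
  mode + wants cross > 0 → take C=(3.8619,3.3651) (cross=61.644)
ex = (C−B)/|BC| = (0.6513,0.7588); ey = (-0.7588,0.6513)
P = B + 0.80·ex + 1.61·ey = (-2.7006,-1.8084)

-2.70 -1.81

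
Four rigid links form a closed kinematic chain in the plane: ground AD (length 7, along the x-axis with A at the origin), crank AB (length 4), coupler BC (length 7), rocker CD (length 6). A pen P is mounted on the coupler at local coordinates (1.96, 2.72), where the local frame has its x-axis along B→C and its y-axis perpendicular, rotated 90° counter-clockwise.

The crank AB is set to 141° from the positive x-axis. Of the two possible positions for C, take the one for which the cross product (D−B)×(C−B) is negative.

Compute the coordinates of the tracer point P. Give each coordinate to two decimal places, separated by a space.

A=(0,0), D=(7.00,0)
B = A + 4.00·(cos141°, sin141°) = (-3.1086, 2.5173)
|BD| = 10.4173
circle(B,7.00) ∩ circle(D,6.00): a=5.8326, h=3.8705
  candidates: C₊=(3.4865,4.8636) cross=40.320; C₋=(1.6159,-2.6479) cross=-40.320
  mode - wants cross < 0 → take C=(1.6159,-2.6479) (cross=-40.320)
ex = (C−B)/|BC| = (0.6749,-0.7379); ey = (0.7379,0.6749)
P = B + 1.96·ex + 2.72·ey = (0.2213,2.9068)

0.22 2.91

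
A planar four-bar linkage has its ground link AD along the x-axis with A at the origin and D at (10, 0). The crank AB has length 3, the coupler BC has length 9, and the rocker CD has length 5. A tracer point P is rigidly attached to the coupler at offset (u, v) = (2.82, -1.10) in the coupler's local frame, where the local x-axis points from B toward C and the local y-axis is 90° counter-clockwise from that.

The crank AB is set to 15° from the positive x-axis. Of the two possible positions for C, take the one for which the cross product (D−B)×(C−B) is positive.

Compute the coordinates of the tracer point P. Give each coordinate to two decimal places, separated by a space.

A=(0,0), D=(10.00,0)
B = A + 3.00·(cos15°, sin15°) = (2.8978, 0.7765)
|BD| = 7.1445
circle(B,9.00) ∩ circle(D,5.00): a=7.4913, h=4.9880
  candidates: C₊=(10.8868,4.9207) cross=35.637; C₋=(9.8027,-4.9961) cross=-35.637
  mode + wants cross > 0 → take C=(10.8868,4.9207) (cross=35.637)
ex = (C−B)/|BC| = (0.8877,0.4605); ey = (-0.4605,0.8877)
P = B + 2.82·ex + -1.10·ey = (5.9075,1.0986)

5.91 1.10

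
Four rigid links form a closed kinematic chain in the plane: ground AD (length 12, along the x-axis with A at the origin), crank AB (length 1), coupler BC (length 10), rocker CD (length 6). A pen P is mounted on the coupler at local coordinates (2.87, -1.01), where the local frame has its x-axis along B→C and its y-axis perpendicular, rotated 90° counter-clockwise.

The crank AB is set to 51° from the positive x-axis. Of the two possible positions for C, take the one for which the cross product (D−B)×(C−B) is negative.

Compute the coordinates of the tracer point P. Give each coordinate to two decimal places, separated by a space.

A=(0,0), D=(12.00,0)
B = A + 1.00·(cos51°, sin51°) = (0.6293, 0.7771)
|BD| = 11.3972
circle(B,10.00) ∩ circle(D,6.00): a=8.5063, h=5.2576
  candidates: C₊=(9.4743,5.4425) cross=59.922; C₋=(8.7573,-5.0483) cross=-59.922
  mode - wants cross < 0 → take C=(8.7573,-5.0483) (cross=-59.922)
ex = (C−B)/|BC| = (0.8128,-0.5825); ey = (0.5825,0.8128)
P = B + 2.87·ex + -1.01·ey = (2.3737,-1.7157)

2.37 -1.72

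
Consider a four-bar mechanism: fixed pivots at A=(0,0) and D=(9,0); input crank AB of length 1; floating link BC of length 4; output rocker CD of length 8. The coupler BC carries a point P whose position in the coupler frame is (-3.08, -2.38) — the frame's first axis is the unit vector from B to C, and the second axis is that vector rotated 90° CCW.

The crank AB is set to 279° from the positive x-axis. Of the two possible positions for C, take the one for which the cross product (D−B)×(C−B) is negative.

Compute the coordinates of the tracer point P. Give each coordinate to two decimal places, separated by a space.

A=(0,0), D=(9.00,0)
B = A + 1.00·(cos279°, sin279°) = (0.1564, -0.9877)
|BD| = 8.8985
circle(B,4.00) ∩ circle(D,8.00): a=1.7522, h=3.5958
  candidates: C₊=(1.4987,2.7804) cross=31.997; C₋=(2.2969,-4.3668) cross=-31.997
  mode - wants cross < 0 → take C=(2.2969,-4.3668) (cross=-31.997)
ex = (C−B)/|BC| = (0.5351,-0.8448); ey = (0.8448,0.5351)
P = B + -3.08·ex + -2.38·ey = (-3.5023,0.3406)

-3.50 0.34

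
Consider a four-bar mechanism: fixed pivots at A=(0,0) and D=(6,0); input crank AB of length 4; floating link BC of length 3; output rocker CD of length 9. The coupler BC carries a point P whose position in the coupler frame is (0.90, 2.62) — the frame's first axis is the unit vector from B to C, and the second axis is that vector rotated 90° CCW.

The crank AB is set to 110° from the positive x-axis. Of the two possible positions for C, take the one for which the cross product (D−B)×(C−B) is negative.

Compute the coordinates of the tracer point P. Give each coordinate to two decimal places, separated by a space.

0.41 1.63

A=(0,0), D=(6.00,0)
B = A + 4.00·(cos110°, sin110°) = (-1.3681, 3.7588)
|BD| = 8.2715
circle(B,3.00) ∩ circle(D,9.00): a=-0.2166, h=2.9922
  candidates: C₊=(-0.2013,6.5226) cross=24.750; C₋=(-2.9207,1.1918) cross=-24.750
  mode - wants cross < 0 → take C=(-2.9207,1.1918) (cross=-24.750)
ex = (C−B)/|BC| = (-0.5176,-0.8557); ey = (0.8557,-0.5176)
P = B + 0.90·ex + 2.62·ey = (0.4079,1.6327)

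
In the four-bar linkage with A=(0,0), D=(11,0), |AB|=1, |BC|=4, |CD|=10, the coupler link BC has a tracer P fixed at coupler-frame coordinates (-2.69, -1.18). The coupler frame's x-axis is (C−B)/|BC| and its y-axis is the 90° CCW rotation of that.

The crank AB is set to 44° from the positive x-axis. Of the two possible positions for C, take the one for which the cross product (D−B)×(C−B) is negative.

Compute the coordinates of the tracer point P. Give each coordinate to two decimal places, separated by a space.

-0.98 3.09

A=(0,0), D=(11.00,0)
B = A + 1.00·(cos44°, sin44°) = (0.7193, 0.6947)
|BD| = 10.3041
circle(B,4.00) ∩ circle(D,10.00): a=1.0760, h=3.8526
  candidates: C₊=(2.0526,4.4659) cross=39.697; C₋=(1.5332,-3.2217) cross=-39.697
  mode - wants cross < 0 → take C=(1.5332,-3.2217) (cross=-39.697)
ex = (C−B)/|BC| = (0.2035,-0.9791); ey = (0.9791,0.2035)
P = B + -2.69·ex + -1.18·ey = (-0.9833,3.0883)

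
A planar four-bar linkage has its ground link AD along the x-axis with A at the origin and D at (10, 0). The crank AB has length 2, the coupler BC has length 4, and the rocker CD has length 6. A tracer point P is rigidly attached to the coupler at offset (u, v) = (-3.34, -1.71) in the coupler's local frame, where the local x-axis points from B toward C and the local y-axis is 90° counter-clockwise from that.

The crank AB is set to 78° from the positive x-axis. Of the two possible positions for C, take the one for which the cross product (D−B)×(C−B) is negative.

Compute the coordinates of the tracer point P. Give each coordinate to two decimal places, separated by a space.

A=(0,0), D=(10.00,0)
B = A + 2.00·(cos78°, sin78°) = (0.4158, 1.9563)
|BD| = 9.7818
circle(B,4.00) ∩ circle(D,6.00): a=3.8686, h=1.0169
  candidates: C₊=(4.4096,2.1789) cross=9.947; C₋=(4.0029,0.1863) cross=-9.947
  mode - wants cross < 0 → take C=(4.0029,0.1863) (cross=-9.947)
ex = (C−B)/|BC| = (0.8968,-0.4425); ey = (0.4425,0.8968)
P = B + -3.34·ex + -1.71·ey = (-3.3361,1.9008)

-3.34 1.90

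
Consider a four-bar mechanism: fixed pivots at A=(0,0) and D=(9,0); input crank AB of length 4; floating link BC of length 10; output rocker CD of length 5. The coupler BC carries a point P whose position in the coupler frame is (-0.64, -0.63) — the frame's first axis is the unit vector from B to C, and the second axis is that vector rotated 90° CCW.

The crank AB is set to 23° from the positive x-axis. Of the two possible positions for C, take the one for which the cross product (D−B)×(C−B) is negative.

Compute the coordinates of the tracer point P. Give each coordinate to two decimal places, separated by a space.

A=(0,0), D=(9.00,0)
B = A + 4.00·(cos23°, sin23°) = (3.6820, 1.5629)
|BD| = 5.5429
circle(B,10.00) ∩ circle(D,5.00): a=9.5369, h=3.0080
  candidates: C₊=(13.6801,1.7598) cross=16.673; C₋=(11.9837,-4.0121) cross=-16.673
  mode - wants cross < 0 → take C=(11.9837,-4.0121) (cross=-16.673)
ex = (C−B)/|BC| = (0.8302,-0.5575); ey = (0.5575,0.8302)
P = B + -0.64·ex + -0.63·ey = (2.7995,1.3967)

2.80 1.40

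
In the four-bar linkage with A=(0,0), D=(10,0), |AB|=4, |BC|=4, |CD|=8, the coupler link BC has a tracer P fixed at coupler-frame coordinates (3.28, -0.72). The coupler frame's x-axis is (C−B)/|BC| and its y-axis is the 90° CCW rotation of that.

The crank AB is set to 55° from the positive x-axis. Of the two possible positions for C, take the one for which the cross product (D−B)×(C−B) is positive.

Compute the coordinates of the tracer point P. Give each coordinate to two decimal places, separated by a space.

5.03 5.22

A=(0,0), D=(10.00,0)
B = A + 4.00·(cos55°, sin55°) = (2.2943, 3.2766)
|BD| = 8.3734
circle(B,4.00) ∩ circle(D,8.00): a=1.3205, h=3.7758
  candidates: C₊=(4.9870,6.2346) cross=31.616; C₋=(2.0320,-0.7148) cross=-31.616
  mode + wants cross > 0 → take C=(4.9870,6.2346) (cross=31.616)
ex = (C−B)/|BC| = (0.6732,0.7395); ey = (-0.7395,0.6732)
P = B + 3.28·ex + -0.72·ey = (5.0347,5.2174)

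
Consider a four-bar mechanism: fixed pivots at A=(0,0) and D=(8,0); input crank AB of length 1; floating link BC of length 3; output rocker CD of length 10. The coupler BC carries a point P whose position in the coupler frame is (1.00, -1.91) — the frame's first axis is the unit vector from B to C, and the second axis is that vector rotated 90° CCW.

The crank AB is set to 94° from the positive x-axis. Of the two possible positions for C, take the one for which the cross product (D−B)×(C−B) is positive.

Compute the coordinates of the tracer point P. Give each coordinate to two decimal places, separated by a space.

1.28 2.68

A=(0,0), D=(8.00,0)
B = A + 1.00·(cos94°, sin94°) = (-0.0698, 0.9976)
|BD| = 8.1312
circle(B,3.00) ∩ circle(D,10.00): a=-1.5302, h=2.5804
  candidates: C₊=(-1.2718,3.7462) cross=20.982; C₋=(-1.9049,-1.3757) cross=-20.982
  mode + wants cross > 0 → take C=(-1.2718,3.7462) (cross=20.982)
ex = (C−B)/|BC| = (-0.4007,0.9162); ey = (-0.9162,-0.4007)
P = B + 1.00·ex + -1.91·ey = (1.2796,2.6791)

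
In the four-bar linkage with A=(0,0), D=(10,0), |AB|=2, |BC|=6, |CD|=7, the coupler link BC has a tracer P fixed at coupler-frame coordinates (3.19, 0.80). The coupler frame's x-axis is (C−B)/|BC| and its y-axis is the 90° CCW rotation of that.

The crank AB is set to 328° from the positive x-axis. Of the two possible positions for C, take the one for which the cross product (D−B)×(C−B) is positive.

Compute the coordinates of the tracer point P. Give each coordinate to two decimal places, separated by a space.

A=(0,0), D=(10.00,0)
B = A + 2.00·(cos328°, sin328°) = (1.6961, -1.0598)
|BD| = 8.3713
circle(B,6.00) ∩ circle(D,7.00): a=3.4092, h=4.9374
  candidates: C₊=(4.4527,4.2694) cross=41.332; C₋=(5.7029,-5.5259) cross=-41.332
  mode + wants cross > 0 → take C=(4.4527,4.2694) (cross=41.332)
ex = (C−B)/|BC| = (0.4594,0.8882); ey = (-0.8882,0.4594)
P = B + 3.19·ex + 0.80·ey = (2.4511,2.1411)

2.45 2.14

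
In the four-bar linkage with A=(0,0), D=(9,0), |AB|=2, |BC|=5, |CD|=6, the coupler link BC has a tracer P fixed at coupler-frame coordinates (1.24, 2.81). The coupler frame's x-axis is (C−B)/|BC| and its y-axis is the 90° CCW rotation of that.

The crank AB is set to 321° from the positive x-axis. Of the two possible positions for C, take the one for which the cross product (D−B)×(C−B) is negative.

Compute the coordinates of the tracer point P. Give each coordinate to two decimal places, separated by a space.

4.37 -0.04

A=(0,0), D=(9.00,0)
B = A + 2.00·(cos321°, sin321°) = (1.5543, -1.2586)
|BD| = 7.5513
circle(B,5.00) ∩ circle(D,6.00): a=3.0473, h=3.9641
  candidates: C₊=(3.8983,3.1579) cross=29.934; C₋=(5.2197,-4.6593) cross=-29.934
  mode - wants cross < 0 → take C=(5.2197,-4.6593) (cross=-29.934)
ex = (C−B)/|BC| = (0.7331,-0.6801); ey = (0.6801,0.7331)
P = B + 1.24·ex + 2.81·ey = (4.3745,-0.0420)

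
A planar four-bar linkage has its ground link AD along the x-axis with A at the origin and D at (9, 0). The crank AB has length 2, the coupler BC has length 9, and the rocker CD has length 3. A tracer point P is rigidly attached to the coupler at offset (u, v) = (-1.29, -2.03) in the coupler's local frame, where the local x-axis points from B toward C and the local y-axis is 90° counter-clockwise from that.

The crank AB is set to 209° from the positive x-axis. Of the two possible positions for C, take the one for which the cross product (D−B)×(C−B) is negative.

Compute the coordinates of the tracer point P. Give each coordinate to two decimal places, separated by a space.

A=(0,0), D=(9.00,0)
B = A + 2.00·(cos209°, sin209°) = (-1.7492, -0.9696)
|BD| = 10.7929
circle(B,9.00) ∩ circle(D,3.00): a=8.7320, h=2.1801
  candidates: C₊=(6.7516,1.9861) cross=23.529; C₋=(7.1433,-2.3564) cross=-23.529
  mode - wants cross < 0 → take C=(7.1433,-2.3564) (cross=-23.529)
ex = (C−B)/|BC| = (0.9881,-0.1541); ey = (0.1541,0.9881)
P = B + -1.29·ex + -2.03·ey = (-3.3366,-2.7766)

-3.34 -2.78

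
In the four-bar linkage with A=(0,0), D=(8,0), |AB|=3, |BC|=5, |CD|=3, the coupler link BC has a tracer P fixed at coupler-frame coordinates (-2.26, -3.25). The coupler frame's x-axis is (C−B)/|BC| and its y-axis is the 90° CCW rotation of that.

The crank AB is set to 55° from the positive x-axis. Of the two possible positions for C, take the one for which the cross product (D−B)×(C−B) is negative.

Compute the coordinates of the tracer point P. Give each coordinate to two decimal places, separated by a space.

A=(0,0), D=(8.00,0)
B = A + 3.00·(cos55°, sin55°) = (1.7207, 2.4575)
|BD| = 6.7430
circle(B,5.00) ∩ circle(D,3.00): a=4.5579, h=2.0556
  candidates: C₊=(6.7143,2.7105) cross=13.861; C₋=(5.2160,-1.1178) cross=-13.861
  mode - wants cross < 0 → take C=(5.2160,-1.1178) (cross=-13.861)
ex = (C−B)/|BC| = (0.6991,-0.7151); ey = (0.7151,0.6991)
P = B + -2.26·ex + -3.25·ey = (-2.1831,1.8015)

-2.18 1.80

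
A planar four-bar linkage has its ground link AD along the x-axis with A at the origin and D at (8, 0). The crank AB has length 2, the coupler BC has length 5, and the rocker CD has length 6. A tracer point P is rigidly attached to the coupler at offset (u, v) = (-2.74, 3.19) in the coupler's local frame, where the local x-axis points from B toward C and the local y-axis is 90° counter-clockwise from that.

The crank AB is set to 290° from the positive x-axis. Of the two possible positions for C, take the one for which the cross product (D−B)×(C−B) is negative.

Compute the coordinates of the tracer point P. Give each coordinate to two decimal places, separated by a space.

A=(0,0), D=(8.00,0)
B = A + 2.00·(cos290°, sin290°) = (0.6840, -1.8794)
|BD| = 7.5535
circle(B,5.00) ∩ circle(D,6.00): a=3.0486, h=3.9631
  candidates: C₊=(2.6507,2.7176) cross=29.935; C₋=(4.6228,-4.9593) cross=-29.935
  mode - wants cross < 0 → take C=(4.6228,-4.9593) (cross=-29.935)
ex = (C−B)/|BC| = (0.7878,-0.6160); ey = (0.6160,0.7878)
P = B + -2.74·ex + 3.19·ey = (0.4906,2.3214)

0.49 2.32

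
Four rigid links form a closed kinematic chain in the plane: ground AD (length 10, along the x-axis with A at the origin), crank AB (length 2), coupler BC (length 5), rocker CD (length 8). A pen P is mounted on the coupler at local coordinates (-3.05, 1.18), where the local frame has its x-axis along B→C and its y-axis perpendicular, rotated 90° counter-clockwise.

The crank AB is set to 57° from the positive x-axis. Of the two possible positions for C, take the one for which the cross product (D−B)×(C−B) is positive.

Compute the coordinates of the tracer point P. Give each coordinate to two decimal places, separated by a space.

A=(0,0), D=(10.00,0)
B = A + 2.00·(cos57°, sin57°) = (1.0893, 1.6773)
|BD| = 9.0672
circle(B,5.00) ∩ circle(D,8.00): a=2.3830, h=4.3956
  candidates: C₊=(4.2443,5.5562) cross=39.856; C₋=(2.6180,-3.0832) cross=-39.856
  mode + wants cross > 0 → take C=(4.2443,5.5562) (cross=39.856)
ex = (C−B)/|BC| = (0.6310,0.7758); ey = (-0.7758,0.6310)
P = B + -3.05·ex + 1.18·ey = (-1.7507,0.0558)

-1.75 0.06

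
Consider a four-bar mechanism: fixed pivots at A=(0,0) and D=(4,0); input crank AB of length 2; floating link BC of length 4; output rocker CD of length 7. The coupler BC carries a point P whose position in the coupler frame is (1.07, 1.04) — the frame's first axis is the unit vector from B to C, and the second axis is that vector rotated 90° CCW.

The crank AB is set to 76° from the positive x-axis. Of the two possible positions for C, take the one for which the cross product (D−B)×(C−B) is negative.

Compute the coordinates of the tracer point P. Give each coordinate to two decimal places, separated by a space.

A=(0,0), D=(4.00,0)
B = A + 2.00·(cos76°, sin76°) = (0.4838, 1.9406)
|BD| = 4.0161
circle(B,4.00) ∩ circle(D,7.00): a=-2.1004, h=3.4042
  candidates: C₊=(0.2898,5.9359) cross=13.672; C₋=(-3.0000,-0.0249) cross=-13.672
  mode - wants cross < 0 → take C=(-3.0000,-0.0249) (cross=-13.672)
ex = (C−B)/|BC| = (-0.8709,-0.4914); ey = (0.4914,-0.8709)
P = B + 1.07·ex + 1.04·ey = (0.0630,0.5090)

0.06 0.51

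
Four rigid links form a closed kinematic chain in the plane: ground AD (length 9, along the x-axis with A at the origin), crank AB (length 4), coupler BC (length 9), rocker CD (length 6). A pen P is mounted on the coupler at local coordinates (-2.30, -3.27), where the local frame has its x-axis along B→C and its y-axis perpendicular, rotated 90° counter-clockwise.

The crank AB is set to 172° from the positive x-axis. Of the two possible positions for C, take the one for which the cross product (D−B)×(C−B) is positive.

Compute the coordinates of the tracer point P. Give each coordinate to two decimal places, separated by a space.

A=(0,0), D=(9.00,0)
B = A + 4.00·(cos172°, sin172°) = (-3.9611, 0.5567)
|BD| = 12.9730
circle(B,9.00) ∩ circle(D,6.00): a=8.2209, h=3.6629
  candidates: C₊=(4.4094,3.8635) cross=47.519; C₋=(4.0951,-3.4556) cross=-47.519
  mode + wants cross > 0 → take C=(4.4094,3.8635) (cross=47.519)
ex = (C−B)/|BC| = (0.9301,0.3674); ey = (-0.3674,0.9301)
P = B + -2.30·ex + -3.27·ey = (-4.8987,-3.3297)

-4.90 -3.33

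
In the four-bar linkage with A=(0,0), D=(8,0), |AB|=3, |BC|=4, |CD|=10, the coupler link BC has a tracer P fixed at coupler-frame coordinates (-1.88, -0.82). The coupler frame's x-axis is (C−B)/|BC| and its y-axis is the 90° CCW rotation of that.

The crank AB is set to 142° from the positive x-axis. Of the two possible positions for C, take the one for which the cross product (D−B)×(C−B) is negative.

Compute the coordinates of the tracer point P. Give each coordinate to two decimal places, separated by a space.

-3.45 3.59

A=(0,0), D=(8.00,0)
B = A + 3.00·(cos142°, sin142°) = (-2.3640, 1.8470)
|BD| = 10.5273
circle(B,4.00) ∩ circle(D,10.00): a=1.2740, h=3.7917
  candidates: C₊=(-0.4445,5.3563) cross=39.916; C₋=(-1.7750,-2.1094) cross=-39.916
  mode - wants cross < 0 → take C=(-1.7750,-2.1094) (cross=-39.916)
ex = (C−B)/|BC| = (0.1473,-0.9891); ey = (0.9891,0.1473)
P = B + -1.88·ex + -0.82·ey = (-3.4519,3.5857)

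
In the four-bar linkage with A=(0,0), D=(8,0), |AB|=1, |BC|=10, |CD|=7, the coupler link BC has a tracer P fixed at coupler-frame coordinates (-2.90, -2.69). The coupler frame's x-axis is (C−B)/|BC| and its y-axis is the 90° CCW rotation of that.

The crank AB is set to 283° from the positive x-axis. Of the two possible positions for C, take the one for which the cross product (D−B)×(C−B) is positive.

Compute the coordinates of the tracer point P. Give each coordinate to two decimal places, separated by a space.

0.51 -4.92

A=(0,0), D=(8.00,0)
B = A + 1.00·(cos283°, sin283°) = (0.2250, -0.9744)
|BD| = 7.8359
circle(B,10.00) ∩ circle(D,7.00): a=7.1722, h=6.9685
  candidates: C₊=(6.4750,6.8319) cross=54.604; C₋=(8.2080,-6.9969) cross=-54.604
  mode + wants cross > 0 → take C=(6.4750,6.8319) (cross=54.604)
ex = (C−B)/|BC| = (0.6250,0.7806); ey = (-0.7806,0.6250)
P = B + -2.90·ex + -2.69·ey = (0.5123,-4.9194)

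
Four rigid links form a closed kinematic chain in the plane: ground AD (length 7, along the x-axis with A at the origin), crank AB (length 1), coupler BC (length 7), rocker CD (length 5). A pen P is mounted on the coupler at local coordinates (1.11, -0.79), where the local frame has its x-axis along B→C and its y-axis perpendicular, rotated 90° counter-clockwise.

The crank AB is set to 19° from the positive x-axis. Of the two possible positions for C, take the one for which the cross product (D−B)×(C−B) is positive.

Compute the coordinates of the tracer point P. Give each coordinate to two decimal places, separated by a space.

A=(0,0), D=(7.00,0)
B = A + 1.00·(cos19°, sin19°) = (0.9455, 0.3256)
|BD| = 6.0632
circle(B,7.00) ∩ circle(D,5.00): a=5.0108, h=4.8880
  candidates: C₊=(6.2115,4.9374) cross=29.637; C₋=(5.6866,-4.8244) cross=-29.637
  mode + wants cross > 0 → take C=(6.2115,4.9374) (cross=29.637)
ex = (C−B)/|BC| = (0.7523,0.6588); ey = (-0.6588,0.7523)
P = B + 1.11·ex + -0.79·ey = (2.3010,0.4626)

2.30 0.46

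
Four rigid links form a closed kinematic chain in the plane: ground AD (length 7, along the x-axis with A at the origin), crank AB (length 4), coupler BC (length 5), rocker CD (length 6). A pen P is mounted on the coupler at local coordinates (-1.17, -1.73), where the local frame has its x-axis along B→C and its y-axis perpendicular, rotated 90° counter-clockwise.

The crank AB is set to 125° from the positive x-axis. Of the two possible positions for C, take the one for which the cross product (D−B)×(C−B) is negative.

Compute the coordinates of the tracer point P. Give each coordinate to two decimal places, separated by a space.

-4.37 3.01

A=(0,0), D=(7.00,0)
B = A + 4.00·(cos125°, sin125°) = (-2.2943, 3.2766)
|BD| = 9.8550
circle(B,5.00) ∩ circle(D,6.00): a=4.3694, h=2.4307
  candidates: C₊=(2.6347,4.1163) cross=23.955; C₋=(1.0183,-0.4686) cross=-23.955
  mode - wants cross < 0 → take C=(1.0183,-0.4686) (cross=-23.955)
ex = (C−B)/|BC| = (0.6625,-0.7490); ey = (0.7490,0.6625)
P = B + -1.17·ex + -1.73·ey = (-4.3653,3.0068)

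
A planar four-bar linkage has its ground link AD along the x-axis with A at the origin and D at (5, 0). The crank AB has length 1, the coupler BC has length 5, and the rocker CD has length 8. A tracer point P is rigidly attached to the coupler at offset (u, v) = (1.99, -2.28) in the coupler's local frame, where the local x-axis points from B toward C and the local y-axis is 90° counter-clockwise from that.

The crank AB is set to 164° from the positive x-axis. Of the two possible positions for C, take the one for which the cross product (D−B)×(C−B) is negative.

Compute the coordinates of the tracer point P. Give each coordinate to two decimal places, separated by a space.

A=(0,0), D=(5.00,0)
B = A + 1.00·(cos164°, sin164°) = (-0.9613, 0.2756)
|BD| = 5.9676
circle(B,5.00) ∩ circle(D,8.00): a=-0.2838, h=4.9919
  candidates: C₊=(-1.0142,5.2754) cross=29.790; C₋=(-1.4753,-4.6979) cross=-29.790
  mode - wants cross < 0 → take C=(-1.4753,-4.6979) (cross=-29.790)
ex = (C−B)/|BC| = (-0.1028,-0.9947); ey = (0.9947,-0.1028)
P = B + 1.99·ex + -2.28·ey = (-3.4338,-1.4694)

-3.43 -1.47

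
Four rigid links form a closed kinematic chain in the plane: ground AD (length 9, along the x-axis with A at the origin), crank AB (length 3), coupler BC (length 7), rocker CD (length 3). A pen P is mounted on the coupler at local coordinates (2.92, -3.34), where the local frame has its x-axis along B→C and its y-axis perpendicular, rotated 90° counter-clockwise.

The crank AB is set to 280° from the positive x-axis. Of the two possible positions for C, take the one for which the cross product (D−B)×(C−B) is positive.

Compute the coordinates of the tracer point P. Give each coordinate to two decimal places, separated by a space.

4.84 -3.97

A=(0,0), D=(9.00,0)
B = A + 3.00·(cos280°, sin280°) = (0.5209, -2.9544)
|BD| = 8.9790
circle(B,7.00) ∩ circle(D,3.00): a=6.7169, h=1.9705
  candidates: C₊=(6.2155,1.1165) cross=17.693; C₋=(7.5122,-2.6051) cross=-17.693
  mode + wants cross > 0 → take C=(6.2155,1.1165) (cross=17.693)
ex = (C−B)/|BC| = (0.8135,0.5816); ey = (-0.5816,0.8135)
P = B + 2.92·ex + -3.34·ey = (4.8388,-3.9734)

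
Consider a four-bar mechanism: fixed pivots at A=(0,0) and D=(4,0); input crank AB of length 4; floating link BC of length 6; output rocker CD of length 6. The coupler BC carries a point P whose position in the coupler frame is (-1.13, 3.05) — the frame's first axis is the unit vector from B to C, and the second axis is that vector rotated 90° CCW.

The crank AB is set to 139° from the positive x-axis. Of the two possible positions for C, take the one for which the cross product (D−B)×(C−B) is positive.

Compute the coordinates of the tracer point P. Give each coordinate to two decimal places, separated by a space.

-5.55 4.66

A=(0,0), D=(4.00,0)
B = A + 4.00·(cos139°, sin139°) = (-3.0188, 2.6242)
|BD| = 7.4934
circle(B,6.00) ∩ circle(D,6.00): a=3.7467, h=4.6864
  candidates: C₊=(2.1318,5.7017) cross=35.117; C₋=(-1.1506,-3.0775) cross=-35.117
  mode + wants cross > 0 → take C=(2.1318,5.7017) (cross=35.117)
ex = (C−B)/|BC| = (0.8584,0.5129); ey = (-0.5129,0.8584)
P = B + -1.13·ex + 3.05·ey = (-5.5533,4.6629)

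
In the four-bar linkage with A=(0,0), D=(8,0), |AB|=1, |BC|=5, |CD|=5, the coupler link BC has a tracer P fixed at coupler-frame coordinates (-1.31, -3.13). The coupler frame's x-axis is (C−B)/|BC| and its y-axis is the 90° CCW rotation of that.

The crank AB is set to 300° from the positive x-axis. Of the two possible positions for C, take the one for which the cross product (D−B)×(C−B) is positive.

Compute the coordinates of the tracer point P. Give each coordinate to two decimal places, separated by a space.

A=(0,0), D=(8.00,0)
B = A + 1.00·(cos300°, sin300°) = (0.5000, -0.8660)
|BD| = 7.5498
circle(B,5.00) ∩ circle(D,5.00): a=3.7749, h=3.2787
  candidates: C₊=(3.8739,2.8241) cross=24.754; C₋=(4.6261,-3.6901) cross=-24.754
  mode + wants cross > 0 → take C=(3.8739,2.8241) (cross=24.754)
ex = (C−B)/|BC| = (0.6748,0.7380); ey = (-0.7380,0.6748)
P = B + -1.31·ex + -3.13·ey = (1.9260,-3.9449)

1.93 -3.94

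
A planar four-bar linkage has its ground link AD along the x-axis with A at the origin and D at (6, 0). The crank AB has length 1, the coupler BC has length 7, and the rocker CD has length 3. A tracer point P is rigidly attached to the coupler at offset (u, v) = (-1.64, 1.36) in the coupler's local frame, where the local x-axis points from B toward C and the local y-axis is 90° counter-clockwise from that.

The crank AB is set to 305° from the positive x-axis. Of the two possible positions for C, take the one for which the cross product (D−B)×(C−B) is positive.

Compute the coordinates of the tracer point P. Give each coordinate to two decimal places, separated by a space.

A=(0,0), D=(6.00,0)
B = A + 1.00·(cos305°, sin305°) = (0.5736, -0.8192)
|BD| = 5.4879
circle(B,7.00) ∩ circle(D,3.00): a=6.3883, h=2.8617
  candidates: C₊=(6.4632,2.9640) cross=15.705; C₋=(7.3175,-2.6952) cross=-15.705
  mode + wants cross > 0 → take C=(6.4632,2.9640) (cross=15.705)
ex = (C−B)/|BC| = (0.8414,0.5405); ey = (-0.5405,0.8414)
P = B + -1.64·ex + 1.36·ey = (-1.5413,-0.5612)

-1.54 -0.56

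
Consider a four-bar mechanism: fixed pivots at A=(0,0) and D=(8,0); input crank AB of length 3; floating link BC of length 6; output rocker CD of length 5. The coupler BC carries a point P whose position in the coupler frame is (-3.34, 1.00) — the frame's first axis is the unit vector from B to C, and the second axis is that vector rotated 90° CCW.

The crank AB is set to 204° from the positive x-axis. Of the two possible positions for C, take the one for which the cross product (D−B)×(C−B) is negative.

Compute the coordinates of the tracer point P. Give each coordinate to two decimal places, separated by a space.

A=(0,0), D=(8.00,0)
B = A + 3.00·(cos204°, sin204°) = (-2.7406, -1.2202)
|BD| = 10.8097
circle(B,6.00) ∩ circle(D,5.00): a=5.9137, h=1.0142
  candidates: C₊=(3.0207,0.4550) cross=10.963; C₋=(3.2497,-1.5604) cross=-10.963
  mode - wants cross < 0 → take C=(3.2497,-1.5604) (cross=-10.963)
ex = (C−B)/|BC| = (0.9984,-0.0567); ey = (0.0567,0.9984)
P = B + -3.34·ex + 1.00·ey = (-6.0186,-0.0325)

-6.02 -0.03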